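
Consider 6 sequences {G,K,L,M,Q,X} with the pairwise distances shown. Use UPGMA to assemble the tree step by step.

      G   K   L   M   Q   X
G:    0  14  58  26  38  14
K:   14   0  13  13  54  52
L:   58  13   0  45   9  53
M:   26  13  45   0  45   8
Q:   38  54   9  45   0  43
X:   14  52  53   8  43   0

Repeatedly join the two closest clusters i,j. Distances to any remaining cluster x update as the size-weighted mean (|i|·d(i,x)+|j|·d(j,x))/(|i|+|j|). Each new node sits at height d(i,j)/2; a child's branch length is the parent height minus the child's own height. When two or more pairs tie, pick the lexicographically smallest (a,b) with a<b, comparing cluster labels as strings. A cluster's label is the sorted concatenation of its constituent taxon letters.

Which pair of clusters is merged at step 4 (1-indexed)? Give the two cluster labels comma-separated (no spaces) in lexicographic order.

GK,MX

step 1: merge (M,X) at d=8; branch lengths M→4, X→4; new cluster MX
  updated: d(G,MX)=20, d(K,MX)=65/2, d(L,MX)=49, d(MX,Q)=44
step 2: merge (L,Q) at d=9; branch lengths L→9/2, Q→9/2; new cluster LQ
  updated: d(G,LQ)=48, d(K,LQ)=67/2, d(LQ,MX)=93/2
step 3: merge (G,K) at d=14; branch lengths G→7, K→7; new cluster GK
  updated: d(GK,LQ)=163/4, d(GK,MX)=105/4
step 4: merge (GK,MX) at d=105/4; branch lengths GK→49/8, MX→73/8; new cluster GKMX
  updated: d(GKMX,LQ)=349/8
step 5: merge (GKMX,LQ) at d=349/8; branch lengths GKMX→139/16, LQ→277/16; new cluster GKLMQX
final tree: (((G:7,K:7):49/8,(M:4,X:4):73/8):139/16,(L:9/2,Q:9/2):277/16)
total length: 289/4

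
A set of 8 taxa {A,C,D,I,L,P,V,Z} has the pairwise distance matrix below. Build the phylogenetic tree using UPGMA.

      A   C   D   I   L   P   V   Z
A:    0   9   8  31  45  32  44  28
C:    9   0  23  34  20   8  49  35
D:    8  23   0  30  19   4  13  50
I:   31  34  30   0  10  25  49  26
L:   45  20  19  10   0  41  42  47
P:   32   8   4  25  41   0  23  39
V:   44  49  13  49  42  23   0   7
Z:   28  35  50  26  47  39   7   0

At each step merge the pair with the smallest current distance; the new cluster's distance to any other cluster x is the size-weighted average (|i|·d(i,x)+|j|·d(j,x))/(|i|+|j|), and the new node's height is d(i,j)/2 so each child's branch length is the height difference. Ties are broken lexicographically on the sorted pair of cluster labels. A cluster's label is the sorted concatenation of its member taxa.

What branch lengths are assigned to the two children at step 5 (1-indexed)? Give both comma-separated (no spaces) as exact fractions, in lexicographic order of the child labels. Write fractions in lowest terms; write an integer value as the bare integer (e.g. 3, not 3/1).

iteration 1: select D,P (d=4); attach at lengths (2, 2); label the merged cluster DP
  updated: d(A,DP)=20, d(C,DP)=31/2, d(DP,I)=55/2, d(DP,L)=30, d(DP,V)=18, d(DP,Z)=89/2
iteration 2: select V,Z (d=7); attach at lengths (7/2, 7/2); label the merged cluster VZ
  updated: d(A,VZ)=36, d(C,VZ)=42, d(DP,VZ)=125/4, d(I,VZ)=75/2, d(L,VZ)=89/2
iteration 3: select A,C (d=9); attach at lengths (9/2, 9/2); label the merged cluster AC
  updated: d(AC,DP)=71/4, d(AC,I)=65/2, d(AC,L)=65/2, d(AC,VZ)=39
iteration 4: select I,L (d=10); attach at lengths (5, 5); label the merged cluster IL
  updated: d(AC,IL)=65/2, d(DP,IL)=115/4, d(IL,VZ)=41
iteration 5: select AC,DP (d=71/4); attach at lengths (35/8, 55/8); label the merged cluster ACDP
  updated: d(ACDP,IL)=245/8, d(ACDP,VZ)=281/8
iteration 6: select ACDP,IL (d=245/8); attach at lengths (103/16, 165/16); label the merged cluster ACDILP
  updated: d(ACDILP,VZ)=445/12
iteration 7: select ACDILP,VZ (d=445/12); attach at lengths (155/48, 361/24); label the merged cluster ACDILPVZ
final tree: ((((A:9/2,C:9/2):35/8,(D:2,P:2):55/8):103/16,(I:5,L:5):165/16):155/48,(V:7/2,Z:7/2):361/24)
total length: 3661/48

35/8,55/8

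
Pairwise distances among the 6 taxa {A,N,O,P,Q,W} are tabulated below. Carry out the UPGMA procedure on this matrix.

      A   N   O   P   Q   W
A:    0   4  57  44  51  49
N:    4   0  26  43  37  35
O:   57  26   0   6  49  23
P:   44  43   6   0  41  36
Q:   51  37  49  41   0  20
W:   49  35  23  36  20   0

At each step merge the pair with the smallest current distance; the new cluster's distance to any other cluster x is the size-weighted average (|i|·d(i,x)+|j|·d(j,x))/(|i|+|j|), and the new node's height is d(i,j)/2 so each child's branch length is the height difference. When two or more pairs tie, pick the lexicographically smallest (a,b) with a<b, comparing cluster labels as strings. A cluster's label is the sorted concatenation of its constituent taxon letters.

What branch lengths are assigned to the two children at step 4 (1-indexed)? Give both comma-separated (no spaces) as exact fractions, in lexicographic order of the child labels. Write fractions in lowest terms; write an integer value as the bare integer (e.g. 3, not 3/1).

step 1: merge (A,N) at d=4; branch lengths A→2, N→2; new cluster AN
  updated: d(AN,O)=83/2, d(AN,P)=87/2, d(AN,Q)=44, d(AN,W)=42
step 2: merge (O,P) at d=6; branch lengths O→3, P→3; new cluster OP
  updated: d(AN,OP)=85/2, d(OP,Q)=45, d(OP,W)=59/2
step 3: merge (Q,W) at d=20; branch lengths Q→10, W→10; new cluster QW
  updated: d(AN,QW)=43, d(OP,QW)=149/4
step 4: merge (OP,QW) at d=149/4; branch lengths OP→125/8, QW→69/8; new cluster OPQW
  updated: d(AN,OPQW)=171/4
step 5: merge (AN,OPQW) at d=171/4; branch lengths AN→155/8, OPQW→11/4; new cluster ANOPQW
final tree: ((A:2,N:2):155/8,((O:3,P:3):125/8,(Q:10,W:10):69/8):11/4)
total length: 611/8

125/8,69/8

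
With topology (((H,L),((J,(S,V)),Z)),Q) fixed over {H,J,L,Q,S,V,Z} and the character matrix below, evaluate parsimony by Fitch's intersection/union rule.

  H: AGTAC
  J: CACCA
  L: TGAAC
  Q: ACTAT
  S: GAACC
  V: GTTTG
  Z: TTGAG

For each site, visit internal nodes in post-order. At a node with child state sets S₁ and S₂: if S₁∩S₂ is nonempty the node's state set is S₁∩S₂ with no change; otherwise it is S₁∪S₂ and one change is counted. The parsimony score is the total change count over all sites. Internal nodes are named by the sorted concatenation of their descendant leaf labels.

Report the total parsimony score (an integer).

18

[col 0] HL: children H:{A}, L:{T} ∪→ {A,T}; cost 1
[col 0] SV: children S:{G}, V:{G} ∩→ {G}; cost 0
[col 0] JSV: children J:{C}, SV:{G} ∪→ {C,G}; cost 1
[col 0] JSVZ: children JSV:{C,G}, Z:{T} ∪→ {C,G,T}; cost 1
[col 0] HJLSVZ: children HL:{A,T}, JSVZ:{C,G,T} ∩→ {T}; cost 0
[col 0] HJLQSVZ: children HJLSVZ:{T}, Q:{A} ∪→ {A,T}; cost 1
[col 1] HL: children H:{G}, L:{G} ∩→ {G}; cost 0
[col 1] SV: children S:{A}, V:{T} ∪→ {A,T}; cost 1
[col 1] JSV: children J:{A}, SV:{A,T} ∩→ {A}; cost 0
[col 1] JSVZ: children JSV:{A}, Z:{T} ∪→ {A,T}; cost 1
[col 1] HJLSVZ: children HL:{G}, JSVZ:{A,T} ∪→ {A,G,T}; cost 1
[col 1] HJLQSVZ: children HJLSVZ:{A,G,T}, Q:{C} ∪→ {A,C,G,T}; cost 1
[col 2] HL: children H:{T}, L:{A} ∪→ {A,T}; cost 1
[col 2] SV: children S:{A}, V:{T} ∪→ {A,T}; cost 1
[col 2] JSV: children J:{C}, SV:{A,T} ∪→ {A,C,T}; cost 1
[col 2] JSVZ: children JSV:{A,C,T}, Z:{G} ∪→ {A,C,G,T}; cost 1
[col 2] HJLSVZ: children HL:{A,T}, JSVZ:{A,C,G,T} ∩→ {A,T}; cost 0
[col 2] HJLQSVZ: children HJLSVZ:{A,T}, Q:{T} ∩→ {T}; cost 0
[col 3] HL: children H:{A}, L:{A} ∩→ {A}; cost 0
[col 3] SV: children S:{C}, V:{T} ∪→ {C,T}; cost 1
[col 3] JSV: children J:{C}, SV:{C,T} ∩→ {C}; cost 0
[col 3] JSVZ: children JSV:{C}, Z:{A} ∪→ {A,C}; cost 1
[col 3] HJLSVZ: children HL:{A}, JSVZ:{A,C} ∩→ {A}; cost 0
[col 3] HJLQSVZ: children HJLSVZ:{A}, Q:{A} ∩→ {A}; cost 0
[col 4] HL: children H:{C}, L:{C} ∩→ {C}; cost 0
[col 4] SV: children S:{C}, V:{G} ∪→ {C,G}; cost 1
[col 4] JSV: children J:{A}, SV:{C,G} ∪→ {A,C,G}; cost 1
[col 4] JSVZ: children JSV:{A,C,G}, Z:{G} ∩→ {G}; cost 0
[col 4] HJLSVZ: children HL:{C}, JSVZ:{G} ∪→ {C,G}; cost 1
[col 4] HJLQSVZ: children HJLSVZ:{C,G}, Q:{T} ∪→ {C,G,T}; cost 1
per-site changes: [4, 4, 4, 2, 4]; total = 18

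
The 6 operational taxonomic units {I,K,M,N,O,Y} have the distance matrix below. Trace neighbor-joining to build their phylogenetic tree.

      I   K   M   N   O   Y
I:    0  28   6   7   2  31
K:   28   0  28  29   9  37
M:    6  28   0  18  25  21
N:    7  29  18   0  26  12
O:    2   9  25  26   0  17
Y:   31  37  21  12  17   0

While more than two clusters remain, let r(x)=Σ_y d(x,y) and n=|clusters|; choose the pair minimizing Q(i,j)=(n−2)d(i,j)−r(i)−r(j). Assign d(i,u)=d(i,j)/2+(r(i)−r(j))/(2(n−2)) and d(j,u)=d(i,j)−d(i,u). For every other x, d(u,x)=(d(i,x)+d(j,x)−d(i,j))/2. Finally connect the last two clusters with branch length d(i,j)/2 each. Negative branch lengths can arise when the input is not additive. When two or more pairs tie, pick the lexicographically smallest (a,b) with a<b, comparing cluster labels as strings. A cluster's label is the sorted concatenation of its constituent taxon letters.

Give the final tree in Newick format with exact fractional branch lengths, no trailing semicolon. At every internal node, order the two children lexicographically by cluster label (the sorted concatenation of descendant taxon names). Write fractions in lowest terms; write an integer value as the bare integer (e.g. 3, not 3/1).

step 1: merge (K,O) at d=9, Q=-174; branch lengths K→11, O→-2; new cluster KO
  updated: d(I,KO)=21/2, d(KO,M)=22, d(KO,N)=23, d(KO,Y)=45/2
step 2: merge (N,Y) at d=12, Q=-221/2; branch lengths N→19/12, Y→125/12; new cluster NY
  updated: d(I,NY)=13, d(KO,NY)=67/4, d(M,NY)=27/2
step 3: merge (I,M) at d=6, Q=-59; branch lengths I→0, M→6; new cluster IM
  updated: d(IM,KO)=53/4, d(IM,NY)=41/4
step 4: merge (IM,KO) at d=53/4, Q=-161/4; branch lengths IM→27/8, KO→79/8; new cluster IKMO
  updated: d(IKMO,NY)=55/8
step 5: merge (IKMO,NY) at d=55/8; branch lengths IKMO→55/16, NY→55/16; new cluster IKMNOY
final tree: (((I:0,M:6):27/8,(K:11,O:-2):79/8):55/16,(N:19/12,Y:125/12):55/16)
total length: 377/8

(((I:0,M:6):27/8,(K:11,O:-2):79/8):55/16,(N:19/12,Y:125/12):55/16)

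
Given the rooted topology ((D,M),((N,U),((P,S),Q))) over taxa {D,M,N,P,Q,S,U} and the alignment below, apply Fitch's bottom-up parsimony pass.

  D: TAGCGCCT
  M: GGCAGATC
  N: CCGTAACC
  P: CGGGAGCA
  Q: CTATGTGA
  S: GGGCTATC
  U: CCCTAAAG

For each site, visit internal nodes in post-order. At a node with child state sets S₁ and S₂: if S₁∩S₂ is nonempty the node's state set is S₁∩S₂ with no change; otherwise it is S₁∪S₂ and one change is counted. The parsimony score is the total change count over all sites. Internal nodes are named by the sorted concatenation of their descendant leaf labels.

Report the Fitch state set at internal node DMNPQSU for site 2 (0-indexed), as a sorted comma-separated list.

G

[col 0] DM: children D:{T}, M:{G} ∪→ {G,T}; cost 1
[col 0] NU: children N:{C}, U:{C} ∩→ {C}; cost 0
[col 0] PS: children P:{C}, S:{G} ∪→ {C,G}; cost 1
[col 0] PQS: children PS:{C,G}, Q:{C} ∩→ {C}; cost 0
[col 0] NPQSU: children NU:{C}, PQS:{C} ∩→ {C}; cost 0
[col 0] DMNPQSU: children DM:{G,T}, NPQSU:{C} ∪→ {C,G,T}; cost 1
[col 1] DM: children D:{A}, M:{G} ∪→ {A,G}; cost 1
[col 1] NU: children N:{C}, U:{C} ∩→ {C}; cost 0
[col 1] PS: children P:{G}, S:{G} ∩→ {G}; cost 0
[col 1] PQS: children PS:{G}, Q:{T} ∪→ {G,T}; cost 1
[col 1] NPQSU: children NU:{C}, PQS:{G,T} ∪→ {C,G,T}; cost 1
[col 1] DMNPQSU: children DM:{A,G}, NPQSU:{C,G,T} ∩→ {G}; cost 0
[col 2] DM: children D:{G}, M:{C} ∪→ {C,G}; cost 1
[col 2] NU: children N:{G}, U:{C} ∪→ {C,G}; cost 1
[col 2] PS: children P:{G}, S:{G} ∩→ {G}; cost 0
[col 2] PQS: children PS:{G}, Q:{A} ∪→ {A,G}; cost 1
[col 2] NPQSU: children NU:{C,G}, PQS:{A,G} ∩→ {G}; cost 0
[col 2] DMNPQSU: children DM:{C,G}, NPQSU:{G} ∩→ {G}; cost 0
[col 3] DM: children D:{C}, M:{A} ∪→ {A,C}; cost 1
[col 3] NU: children N:{T}, U:{T} ∩→ {T}; cost 0
[col 3] PS: children P:{G}, S:{C} ∪→ {C,G}; cost 1
[col 3] PQS: children PS:{C,G}, Q:{T} ∪→ {C,G,T}; cost 1
[col 3] NPQSU: children NU:{T}, PQS:{C,G,T} ∩→ {T}; cost 0
[col 3] DMNPQSU: children DM:{A,C}, NPQSU:{T} ∪→ {A,C,T}; cost 1
[col 4] DM: children D:{G}, M:{G} ∩→ {G}; cost 0
[col 4] NU: children N:{A}, U:{A} ∩→ {A}; cost 0
[col 4] PS: children P:{A}, S:{T} ∪→ {A,T}; cost 1
[col 4] PQS: children PS:{A,T}, Q:{G} ∪→ {A,G,T}; cost 1
[col 4] NPQSU: children NU:{A}, PQS:{A,G,T} ∩→ {A}; cost 0
[col 4] DMNPQSU: children DM:{G}, NPQSU:{A} ∪→ {A,G}; cost 1
[col 5] DM: children D:{C}, M:{A} ∪→ {A,C}; cost 1
[col 5] NU: children N:{A}, U:{A} ∩→ {A}; cost 0
[col 5] PS: children P:{G}, S:{A} ∪→ {A,G}; cost 1
[col 5] PQS: children PS:{A,G}, Q:{T} ∪→ {A,G,T}; cost 1
[col 5] NPQSU: children NU:{A}, PQS:{A,G,T} ∩→ {A}; cost 0
[col 5] DMNPQSU: children DM:{A,C}, NPQSU:{A} ∩→ {A}; cost 0
[col 6] DM: children D:{C}, M:{T} ∪→ {C,T}; cost 1
[col 6] NU: children N:{C}, U:{A} ∪→ {A,C}; cost 1
[col 6] PS: children P:{C}, S:{T} ∪→ {C,T}; cost 1
[col 6] PQS: children PS:{C,T}, Q:{G} ∪→ {C,G,T}; cost 1
[col 6] NPQSU: children NU:{A,C}, PQS:{C,G,T} ∩→ {C}; cost 0
[col 6] DMNPQSU: children DM:{C,T}, NPQSU:{C} ∩→ {C}; cost 0
[col 7] DM: children D:{T}, M:{C} ∪→ {C,T}; cost 1
[col 7] NU: children N:{C}, U:{G} ∪→ {C,G}; cost 1
[col 7] PS: children P:{A}, S:{C} ∪→ {A,C}; cost 1
[col 7] PQS: children PS:{A,C}, Q:{A} ∩→ {A}; cost 0
[col 7] NPQSU: children NU:{C,G}, PQS:{A} ∪→ {A,C,G}; cost 1
[col 7] DMNPQSU: children DM:{C,T}, NPQSU:{A,C,G} ∩→ {C}; cost 0
per-site changes: [3, 3, 3, 4, 3, 3, 4, 4]; total = 27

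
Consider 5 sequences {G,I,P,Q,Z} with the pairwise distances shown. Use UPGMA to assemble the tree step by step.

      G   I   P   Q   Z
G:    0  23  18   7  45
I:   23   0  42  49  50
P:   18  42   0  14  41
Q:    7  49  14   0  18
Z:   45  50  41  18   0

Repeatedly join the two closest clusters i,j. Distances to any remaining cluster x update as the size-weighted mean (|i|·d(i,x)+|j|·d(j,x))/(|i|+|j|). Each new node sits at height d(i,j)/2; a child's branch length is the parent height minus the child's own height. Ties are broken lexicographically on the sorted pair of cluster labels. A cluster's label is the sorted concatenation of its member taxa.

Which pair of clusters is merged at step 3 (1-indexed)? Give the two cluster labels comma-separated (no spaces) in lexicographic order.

GPQ,Z

iteration 1: select G,Q (d=7); attach at lengths (7/2, 7/2); label the merged cluster GQ
  updated: d(GQ,I)=36, d(GQ,P)=16, d(GQ,Z)=63/2
iteration 2: select GQ,P (d=16); attach at lengths (9/2, 8); label the merged cluster GPQ
  updated: d(GPQ,I)=38, d(GPQ,Z)=104/3
iteration 3: select GPQ,Z (d=104/3); attach at lengths (28/3, 52/3); label the merged cluster GPQZ
  updated: d(GPQZ,I)=41
iteration 4: select GPQZ,I (d=41); attach at lengths (19/6, 41/2); label the merged cluster GIPQZ
final tree: ((((G:7/2,Q:7/2):9/2,P:8):28/3,Z:52/3):19/6,I:41/2)
total length: 419/6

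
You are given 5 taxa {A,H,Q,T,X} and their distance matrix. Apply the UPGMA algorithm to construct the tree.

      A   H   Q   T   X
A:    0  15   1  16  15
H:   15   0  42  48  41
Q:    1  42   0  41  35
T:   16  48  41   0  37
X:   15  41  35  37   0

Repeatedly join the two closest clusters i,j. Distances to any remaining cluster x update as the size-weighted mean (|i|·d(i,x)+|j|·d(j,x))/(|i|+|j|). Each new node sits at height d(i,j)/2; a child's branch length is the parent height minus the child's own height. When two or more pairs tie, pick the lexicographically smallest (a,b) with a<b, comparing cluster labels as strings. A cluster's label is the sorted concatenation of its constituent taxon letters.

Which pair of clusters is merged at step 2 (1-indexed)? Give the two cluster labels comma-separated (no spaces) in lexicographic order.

step 1: merge (A,Q) at d=1; branch lengths A→1/2, Q→1/2; new cluster AQ
  updated: d(AQ,H)=57/2, d(AQ,T)=57/2, d(AQ,X)=25
step 2: merge (AQ,X) at d=25; branch lengths AQ→12, X→25/2; new cluster AQX
  updated: d(AQX,H)=98/3, d(AQX,T)=94/3
step 3: merge (AQX,T) at d=94/3; branch lengths AQX→19/6, T→47/3; new cluster AQTX
  updated: d(AQTX,H)=73/2
step 4: merge (AQTX,H) at d=73/2; branch lengths AQTX→31/12, H→73/4; new cluster AHQTX
final tree: ((((A:1/2,Q:1/2):12,X:25/2):19/6,T:47/3):31/12,H:73/4)
total length: 391/6

AQ,X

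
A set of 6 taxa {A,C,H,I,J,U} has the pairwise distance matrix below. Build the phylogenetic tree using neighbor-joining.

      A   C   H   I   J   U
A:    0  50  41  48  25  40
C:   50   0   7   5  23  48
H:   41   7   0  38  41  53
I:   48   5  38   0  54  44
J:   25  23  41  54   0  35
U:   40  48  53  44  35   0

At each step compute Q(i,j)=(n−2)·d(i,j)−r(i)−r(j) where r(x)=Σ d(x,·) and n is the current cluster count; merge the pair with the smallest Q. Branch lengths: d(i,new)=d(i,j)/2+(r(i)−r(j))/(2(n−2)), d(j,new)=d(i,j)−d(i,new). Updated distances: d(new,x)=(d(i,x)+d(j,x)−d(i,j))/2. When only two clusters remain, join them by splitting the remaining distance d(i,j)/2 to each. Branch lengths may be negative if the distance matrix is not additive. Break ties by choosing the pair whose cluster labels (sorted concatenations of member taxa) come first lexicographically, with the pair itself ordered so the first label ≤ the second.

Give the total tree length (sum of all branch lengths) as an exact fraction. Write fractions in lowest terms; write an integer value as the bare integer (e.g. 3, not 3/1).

1455/16

1. join C+I (d=5, Q=-302) ⇒ CI; edges |C|=-9/2, |I|=19/2
  updated: d(A,CI)=93/2, d(CI,H)=20, d(CI,J)=36, d(CI,U)=87/2
2. join CI+H (d=20, Q=-241) ⇒ CHI; edges |CI|=17/2, |H|=23/2
  updated: d(A,CHI)=135/4, d(CHI,J)=57/2, d(CHI,U)=153/4
3. join A+J (d=25, Q=-549/4) ⇒ AJ; edges |A|=241/16, |J|=159/16
  updated: d(AJ,CHI)=149/8, d(AJ,U)=25
4. join AJ+CHI (d=149/8, Q=-655/8) ⇒ ACHIJ; edges |AJ|=43/16, |CHI|=255/16
  updated: d(ACHIJ,U)=357/16
5. join ACHIJ+U (d=357/16) ⇒ ACHIJU; edges |ACHIJ|=357/32, |U|=357/32
final tree: (((A:241/16,J:159/16):43/16,((C:-9/2,I:19/2):17/2,H:23/2):255/16):357/32,U:357/32)
total length: 1455/16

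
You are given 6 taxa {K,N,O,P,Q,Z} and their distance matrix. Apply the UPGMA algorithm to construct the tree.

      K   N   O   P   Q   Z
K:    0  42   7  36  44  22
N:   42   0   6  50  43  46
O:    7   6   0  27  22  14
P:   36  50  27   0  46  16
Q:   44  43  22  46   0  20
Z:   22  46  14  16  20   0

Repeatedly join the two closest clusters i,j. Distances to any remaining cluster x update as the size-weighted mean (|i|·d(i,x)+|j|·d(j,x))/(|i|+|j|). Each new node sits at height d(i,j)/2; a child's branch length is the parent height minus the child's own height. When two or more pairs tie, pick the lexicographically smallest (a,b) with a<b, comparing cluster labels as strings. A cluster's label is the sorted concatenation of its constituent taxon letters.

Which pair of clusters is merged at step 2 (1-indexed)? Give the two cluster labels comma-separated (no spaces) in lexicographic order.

1. join N+O (d=6) ⇒ NO; edges |N|=3, |O|=3
  updated: d(K,NO)=49/2, d(NO,P)=77/2, d(NO,Q)=65/2, d(NO,Z)=30
2. join P+Z (d=16) ⇒ PZ; edges |P|=8, |Z|=8
  updated: d(K,PZ)=29, d(NO,PZ)=137/4, d(PZ,Q)=33
3. join K+NO (d=49/2) ⇒ KNO; edges |K|=49/4, |NO|=37/4
  updated: d(KNO,PZ)=65/2, d(KNO,Q)=109/3
4. join KNO+PZ (d=65/2) ⇒ KNOPZ; edges |KNO|=4, |PZ|=33/4
  updated: d(KNOPZ,Q)=35
5. join KNOPZ+Q (d=35) ⇒ KNOPQZ; edges |KNOPZ|=5/4, |Q|=35/2
final tree: (((K:49/4,(N:3,O:3):37/4):4,(P:8,Z:8):33/4):5/4,Q:35/2)
total length: 149/2

P,Z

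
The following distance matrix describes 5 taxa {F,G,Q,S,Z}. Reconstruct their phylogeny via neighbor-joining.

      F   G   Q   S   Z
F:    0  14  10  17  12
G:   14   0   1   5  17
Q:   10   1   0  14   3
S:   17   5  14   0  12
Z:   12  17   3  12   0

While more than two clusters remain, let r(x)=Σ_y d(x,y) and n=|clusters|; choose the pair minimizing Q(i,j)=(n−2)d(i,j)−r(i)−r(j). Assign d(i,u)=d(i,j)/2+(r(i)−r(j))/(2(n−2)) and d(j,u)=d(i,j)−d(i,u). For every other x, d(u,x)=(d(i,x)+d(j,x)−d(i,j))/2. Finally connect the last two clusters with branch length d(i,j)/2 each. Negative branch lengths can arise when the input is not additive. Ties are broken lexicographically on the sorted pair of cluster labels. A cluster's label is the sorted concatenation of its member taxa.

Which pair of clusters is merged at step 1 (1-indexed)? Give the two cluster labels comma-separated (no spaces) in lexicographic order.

G,S

1. join G+S (d=5, Q=-70) ⇒ GS; edges |G|=2/3, |S|=13/3
  updated: d(F,GS)=13, d(GS,Q)=5, d(GS,Z)=12
2. join F+GS (d=13, Q=-39) ⇒ FGS; edges |F|=31/4, |GS|=21/4
  updated: d(FGS,Q)=1, d(FGS,Z)=11/2
3. join FGS+Q (d=1, Q=-19/2) ⇒ FGQS; edges |FGS|=7/4, |Q|=-3/4
  updated: d(FGQS,Z)=15/4
4. join FGQS+Z (d=15/4) ⇒ FGQSZ; edges |FGQS|=15/8, |Z|=15/8
final tree: (((F:31/4,(G:2/3,S:13/3):21/4):7/4,Q:-3/4):15/8,Z:15/8)
total length: 91/4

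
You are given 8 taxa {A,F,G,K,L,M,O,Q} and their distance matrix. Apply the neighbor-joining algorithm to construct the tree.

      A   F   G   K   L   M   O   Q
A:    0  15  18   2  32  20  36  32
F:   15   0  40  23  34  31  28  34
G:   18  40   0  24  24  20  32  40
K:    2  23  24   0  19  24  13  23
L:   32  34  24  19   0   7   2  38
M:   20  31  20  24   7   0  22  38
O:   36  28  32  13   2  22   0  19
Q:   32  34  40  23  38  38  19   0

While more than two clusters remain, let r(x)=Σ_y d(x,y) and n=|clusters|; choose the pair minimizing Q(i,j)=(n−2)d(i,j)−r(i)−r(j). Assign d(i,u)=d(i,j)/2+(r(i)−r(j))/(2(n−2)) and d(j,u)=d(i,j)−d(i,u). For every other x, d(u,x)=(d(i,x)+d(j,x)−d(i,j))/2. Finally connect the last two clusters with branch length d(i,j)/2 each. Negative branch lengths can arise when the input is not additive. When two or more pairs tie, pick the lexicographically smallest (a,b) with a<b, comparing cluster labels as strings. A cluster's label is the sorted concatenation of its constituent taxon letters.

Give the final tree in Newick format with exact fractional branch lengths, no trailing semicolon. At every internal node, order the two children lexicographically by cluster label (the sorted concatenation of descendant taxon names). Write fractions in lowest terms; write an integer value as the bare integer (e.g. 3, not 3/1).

1. join L+O (d=2, Q=-296) ⇒ LO; edges |L|=4/3, |O|=2/3
  updated: d(A,LO)=33, d(F,LO)=30, d(G,LO)=27, d(K,LO)=15, d(LO,M)=27/2, d(LO,Q)=55/2
2. join LO+M (d=27/2, Q=-225) ⇒ LMO; edges |LO|=67/10, |M|=34/5
  updated: d(A,LMO)=79/4, d(F,LMO)=95/4, d(G,LMO)=67/4, d(K,LMO)=51/4, d(LMO,Q)=26
3. join G+LMO (d=67/4, Q=-683/4) ⇒ GLMO; edges |G|=427/32, |LMO|=109/32
  updated: d(A,GLMO)=21/2, d(F,GLMO)=47/2, d(GLMO,K)=10, d(GLMO,Q)=197/8
4. join A+K (d=2, Q=-223/2) ⇒ AK; edges |A|=5/4, |K|=3/4
  updated: d(AK,F)=18, d(AK,GLMO)=37/4, d(AK,Q)=53/2
5. join AK+F (d=18, Q=-373/4) ⇒ AFK; edges |AK|=57/16, |F|=231/16
  updated: d(AFK,GLMO)=59/8, d(AFK,Q)=85/4
6. join AFK+GLMO (d=59/8, Q=-213/4) ⇒ AFGKLMO; edges |AFK|=2, |GLMO|=43/8
  updated: d(AFGKLMO,Q)=77/4
7. join AFGKLMO+Q (d=77/4) ⇒ AFGKLMOQ; edges |AFGKLMO|=77/8, |Q|=77/8
final tree: ((((A:5/4,K:3/4):57/16,F:231/16):2,(G:427/32,((L:4/3,O:2/3):67/10,M:34/5):109/32):43/8):77/8,Q:77/8)
total length: 631/8

((((A:5/4,K:3/4):57/16,F:231/16):2,(G:427/32,((L:4/3,O:2/3):67/10,M:34/5):109/32):43/8):77/8,Q:77/8)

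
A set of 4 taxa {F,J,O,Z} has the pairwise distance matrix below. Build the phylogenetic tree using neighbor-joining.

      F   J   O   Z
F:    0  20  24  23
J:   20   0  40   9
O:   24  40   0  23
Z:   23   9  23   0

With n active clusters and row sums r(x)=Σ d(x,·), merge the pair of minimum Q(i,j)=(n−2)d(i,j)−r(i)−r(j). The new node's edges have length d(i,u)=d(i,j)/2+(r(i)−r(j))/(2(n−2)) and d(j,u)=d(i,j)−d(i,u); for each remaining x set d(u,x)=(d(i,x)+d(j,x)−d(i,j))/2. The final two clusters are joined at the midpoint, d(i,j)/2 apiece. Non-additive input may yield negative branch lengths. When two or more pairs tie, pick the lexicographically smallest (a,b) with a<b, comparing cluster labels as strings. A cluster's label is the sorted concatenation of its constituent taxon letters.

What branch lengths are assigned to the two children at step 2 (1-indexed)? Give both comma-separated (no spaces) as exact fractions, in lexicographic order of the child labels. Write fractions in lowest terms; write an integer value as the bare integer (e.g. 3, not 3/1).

10,8

iteration 1: select F,O (d=24, Q=-106); attach at lengths (7, 17); label the merged cluster FO
  updated: d(FO,J)=18, d(FO,Z)=11
iteration 2: select FO,J (d=18, Q=-38); attach at lengths (10, 8); label the merged cluster FJO
  updated: d(FJO,Z)=1
iteration 3: select FJO,Z (d=1); attach at lengths (1/2, 1/2); label the merged cluster FJOZ
final tree: (((F:7,O:17):10,J:8):1/2,Z:1/2)
total length: 43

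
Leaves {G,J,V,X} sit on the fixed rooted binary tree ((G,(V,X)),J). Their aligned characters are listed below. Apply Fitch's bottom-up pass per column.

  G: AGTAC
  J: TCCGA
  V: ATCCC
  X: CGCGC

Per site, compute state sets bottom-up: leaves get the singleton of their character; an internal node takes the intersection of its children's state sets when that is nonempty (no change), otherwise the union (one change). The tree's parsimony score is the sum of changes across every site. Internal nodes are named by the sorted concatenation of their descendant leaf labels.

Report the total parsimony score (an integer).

site 0, node VX: V={A} ∪ X={C} → {A,C} (+1)
site 0, node GVX: G={A} ∩ VX={A,C} → {A} (+0)
site 0, node GJVX: GVX={A} ∪ J={T} → {A,T} (+1)
site 1, node VX: V={T} ∪ X={G} → {G,T} (+1)
site 1, node GVX: G={G} ∩ VX={G,T} → {G} (+0)
site 1, node GJVX: GVX={G} ∪ J={C} → {C,G} (+1)
site 2, node VX: V={C} ∩ X={C} → {C} (+0)
site 2, node GVX: G={T} ∪ VX={C} → {C,T} (+1)
site 2, node GJVX: GVX={C,T} ∩ J={C} → {C} (+0)
site 3, node VX: V={C} ∪ X={G} → {C,G} (+1)
site 3, node GVX: G={A} ∪ VX={C,G} → {A,C,G} (+1)
site 3, node GJVX: GVX={A,C,G} ∩ J={G} → {G} (+0)
site 4, node VX: V={C} ∩ X={C} → {C} (+0)
site 4, node GVX: G={C} ∩ VX={C} → {C} (+0)
site 4, node GJVX: GVX={C} ∪ J={A} → {A,C} (+1)
per-site changes: [2, 2, 1, 2, 1]; total = 8

8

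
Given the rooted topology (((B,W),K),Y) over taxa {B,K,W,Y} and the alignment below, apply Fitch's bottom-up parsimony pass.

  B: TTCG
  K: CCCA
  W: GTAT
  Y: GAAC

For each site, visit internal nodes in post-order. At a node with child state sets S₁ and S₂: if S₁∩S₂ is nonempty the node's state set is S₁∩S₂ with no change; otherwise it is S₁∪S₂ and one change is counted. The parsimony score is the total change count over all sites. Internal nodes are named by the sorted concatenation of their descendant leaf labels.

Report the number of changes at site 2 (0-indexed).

[col 0] BW: children B:{T}, W:{G} ∪→ {G,T}; cost 1
[col 0] BKW: children BW:{G,T}, K:{C} ∪→ {C,G,T}; cost 1
[col 0] BKWY: children BKW:{C,G,T}, Y:{G} ∩→ {G}; cost 0
[col 1] BW: children B:{T}, W:{T} ∩→ {T}; cost 0
[col 1] BKW: children BW:{T}, K:{C} ∪→ {C,T}; cost 1
[col 1] BKWY: children BKW:{C,T}, Y:{A} ∪→ {A,C,T}; cost 1
[col 2] BW: children B:{C}, W:{A} ∪→ {A,C}; cost 1
[col 2] BKW: children BW:{A,C}, K:{C} ∩→ {C}; cost 0
[col 2] BKWY: children BKW:{C}, Y:{A} ∪→ {A,C}; cost 1
[col 3] BW: children B:{G}, W:{T} ∪→ {G,T}; cost 1
[col 3] BKW: children BW:{G,T}, K:{A} ∪→ {A,G,T}; cost 1
[col 3] BKWY: children BKW:{A,G,T}, Y:{C} ∪→ {A,C,G,T}; cost 1
per-site changes: [2, 2, 2, 3]; total = 9

2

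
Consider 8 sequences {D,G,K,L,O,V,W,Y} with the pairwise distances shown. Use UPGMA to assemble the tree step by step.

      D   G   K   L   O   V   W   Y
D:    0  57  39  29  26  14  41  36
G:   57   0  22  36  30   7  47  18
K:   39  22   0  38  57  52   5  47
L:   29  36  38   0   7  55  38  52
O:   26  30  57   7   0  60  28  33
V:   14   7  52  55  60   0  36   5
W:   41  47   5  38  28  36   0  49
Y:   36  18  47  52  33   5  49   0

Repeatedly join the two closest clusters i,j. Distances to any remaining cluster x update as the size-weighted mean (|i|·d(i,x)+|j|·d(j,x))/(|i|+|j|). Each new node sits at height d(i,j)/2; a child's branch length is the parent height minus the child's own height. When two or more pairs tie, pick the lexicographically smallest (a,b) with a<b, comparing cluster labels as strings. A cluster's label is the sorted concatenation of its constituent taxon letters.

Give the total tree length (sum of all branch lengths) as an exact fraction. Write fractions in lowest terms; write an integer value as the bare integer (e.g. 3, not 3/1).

step 1: merge (K,W) at d=5; branch lengths K→5/2, W→5/2; new cluster KW
  updated: d(D,KW)=40, d(G,KW)=69/2, d(KW,L)=38, d(KW,O)=85/2, d(KW,V)=44, d(KW,Y)=48
step 2: merge (V,Y) at d=5; branch lengths V→5/2, Y→5/2; new cluster VY
  updated: d(D,VY)=25, d(G,VY)=25/2, d(KW,VY)=46, d(L,VY)=107/2, d(O,VY)=93/2
step 3: merge (L,O) at d=7; branch lengths L→7/2, O→7/2; new cluster LO
  updated: d(D,LO)=55/2, d(G,LO)=33, d(KW,LO)=161/4, d(LO,VY)=50
step 4: merge (G,VY) at d=25/2; branch lengths G→25/4, VY→15/4; new cluster GVY
  updated: d(D,GVY)=107/3, d(GVY,KW)=253/6, d(GVY,LO)=133/3
step 5: merge (D,LO) at d=55/2; branch lengths D→55/4, LO→41/4; new cluster DLO
  updated: d(DLO,GVY)=373/9, d(DLO,KW)=241/6
step 6: merge (DLO,KW) at d=241/6; branch lengths DLO→19/3, KW→211/12; new cluster DKLOW
  updated: d(DKLOW,GVY)=626/15
step 7: merge (DKLOW,GVY) at d=626/15; branch lengths DKLOW→47/60, GVY→877/60; new cluster DGKLOVWY
final tree: (((D:55/4,(L:7/2,O:7/2):41/4):19/3,(K:5/2,W:5/2):211/12):47/60,(G:25/4,(V:5/2,Y:5/2):15/4):877/60)
total length: 5419/60

5419/60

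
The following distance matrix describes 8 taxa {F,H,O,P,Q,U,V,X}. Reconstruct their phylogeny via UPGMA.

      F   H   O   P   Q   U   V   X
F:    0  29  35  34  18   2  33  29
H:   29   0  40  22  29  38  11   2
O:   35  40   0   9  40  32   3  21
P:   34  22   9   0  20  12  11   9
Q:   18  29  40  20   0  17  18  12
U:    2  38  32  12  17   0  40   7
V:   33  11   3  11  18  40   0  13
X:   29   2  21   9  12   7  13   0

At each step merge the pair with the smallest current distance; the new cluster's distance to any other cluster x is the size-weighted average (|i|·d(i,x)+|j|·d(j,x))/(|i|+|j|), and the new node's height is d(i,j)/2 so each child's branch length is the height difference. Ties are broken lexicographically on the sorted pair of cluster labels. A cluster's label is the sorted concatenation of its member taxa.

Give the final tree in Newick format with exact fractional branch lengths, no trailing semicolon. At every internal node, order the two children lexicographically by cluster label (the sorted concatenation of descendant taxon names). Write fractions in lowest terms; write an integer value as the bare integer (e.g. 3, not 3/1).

(((F:1,U:1):31/4,Q:35/4):97/20,((H:1,X:1):26/3,((O:3/2,V:3/2):7/2,P:5):14/3):59/15)

step 1: merge (F,U) at d=2; branch lengths F→1, U→1; new cluster FU
  updated: d(FU,H)=67/2, d(FU,O)=67/2, d(FU,P)=23, d(FU,Q)=35/2, d(FU,V)=73/2, d(FU,X)=18
step 2: merge (H,X) at d=2; branch lengths H→1, X→1; new cluster HX
  updated: d(FU,HX)=103/4, d(HX,O)=61/2, d(HX,P)=31/2, d(HX,Q)=41/2, d(HX,V)=12
step 3: merge (O,V) at d=3; branch lengths O→3/2, V→3/2; new cluster OV
  updated: d(FU,OV)=35, d(HX,OV)=85/4, d(OV,P)=10, d(OV,Q)=29
step 4: merge (OV,P) at d=10; branch lengths OV→7/2, P→5; new cluster OPV
  updated: d(FU,OPV)=31, d(HX,OPV)=58/3, d(OPV,Q)=26
step 5: merge (FU,Q) at d=35/2; branch lengths FU→31/4, Q→35/4; new cluster FQU
  updated: d(FQU,HX)=24, d(FQU,OPV)=88/3
step 6: merge (HX,OPV) at d=58/3; branch lengths HX→26/3, OPV→14/3; new cluster HOPVX
  updated: d(FQU,HOPVX)=136/5
step 7: merge (FQU,HOPVX) at d=136/5; branch lengths FQU→97/20, HOPVX→59/15; new cluster FHOPQUVX
final tree: (((F:1,U:1):31/4,Q:35/4):97/20,((H:1,X:1):26/3,((O:3/2,V:3/2):7/2,P:5):14/3):59/15)
total length: 3247/60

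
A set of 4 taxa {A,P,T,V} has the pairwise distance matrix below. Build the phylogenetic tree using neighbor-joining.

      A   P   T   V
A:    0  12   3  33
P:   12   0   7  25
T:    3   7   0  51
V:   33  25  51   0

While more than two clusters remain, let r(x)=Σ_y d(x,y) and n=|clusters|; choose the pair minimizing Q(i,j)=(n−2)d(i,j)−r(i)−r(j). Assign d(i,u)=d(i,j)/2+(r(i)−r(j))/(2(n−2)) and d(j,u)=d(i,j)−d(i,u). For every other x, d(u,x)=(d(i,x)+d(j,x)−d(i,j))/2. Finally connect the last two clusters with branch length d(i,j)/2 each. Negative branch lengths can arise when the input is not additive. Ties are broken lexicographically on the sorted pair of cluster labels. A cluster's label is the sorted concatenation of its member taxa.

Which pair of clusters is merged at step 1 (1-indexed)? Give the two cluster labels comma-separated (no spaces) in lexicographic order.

iteration 1: select A,T (d=3, Q=-103); attach at lengths (-7/4, 19/4); label the merged cluster AT
  updated: d(AT,P)=8, d(AT,V)=81/2
iteration 2: select AT,P (d=8, Q=-147/2); attach at lengths (47/4, -15/4); label the merged cluster APT
  updated: d(APT,V)=115/4
iteration 3: select APT,V (d=115/4); attach at lengths (115/8, 115/8); label the merged cluster APTV
final tree: (((A:-7/4,T:19/4):47/4,P:-15/4):115/8,V:115/8)
total length: 159/4

A,T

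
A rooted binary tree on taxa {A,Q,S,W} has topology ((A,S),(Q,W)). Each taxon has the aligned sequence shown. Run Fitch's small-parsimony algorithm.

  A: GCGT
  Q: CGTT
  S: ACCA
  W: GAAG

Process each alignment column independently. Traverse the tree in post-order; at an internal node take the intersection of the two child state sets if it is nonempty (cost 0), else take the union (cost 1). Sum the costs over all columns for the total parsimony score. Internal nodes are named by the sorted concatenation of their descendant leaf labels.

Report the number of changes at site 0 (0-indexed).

site 0, node AS: A={G} ∪ S={A} → {A,G} (+1)
site 0, node QW: Q={C} ∪ W={G} → {C,G} (+1)
site 0, node AQSW: AS={A,G} ∩ QW={C,G} → {G} (+0)
site 1, node AS: A={C} ∩ S={C} → {C} (+0)
site 1, node QW: Q={G} ∪ W={A} → {A,G} (+1)
site 1, node AQSW: AS={C} ∪ QW={A,G} → {A,C,G} (+1)
site 2, node AS: A={G} ∪ S={C} → {C,G} (+1)
site 2, node QW: Q={T} ∪ W={A} → {A,T} (+1)
site 2, node AQSW: AS={C,G} ∪ QW={A,T} → {A,C,G,T} (+1)
site 3, node AS: A={T} ∪ S={A} → {A,T} (+1)
site 3, node QW: Q={T} ∪ W={G} → {G,T} (+1)
site 3, node AQSW: AS={A,T} ∩ QW={G,T} → {T} (+0)
per-site changes: [2, 2, 3, 2]; total = 9

2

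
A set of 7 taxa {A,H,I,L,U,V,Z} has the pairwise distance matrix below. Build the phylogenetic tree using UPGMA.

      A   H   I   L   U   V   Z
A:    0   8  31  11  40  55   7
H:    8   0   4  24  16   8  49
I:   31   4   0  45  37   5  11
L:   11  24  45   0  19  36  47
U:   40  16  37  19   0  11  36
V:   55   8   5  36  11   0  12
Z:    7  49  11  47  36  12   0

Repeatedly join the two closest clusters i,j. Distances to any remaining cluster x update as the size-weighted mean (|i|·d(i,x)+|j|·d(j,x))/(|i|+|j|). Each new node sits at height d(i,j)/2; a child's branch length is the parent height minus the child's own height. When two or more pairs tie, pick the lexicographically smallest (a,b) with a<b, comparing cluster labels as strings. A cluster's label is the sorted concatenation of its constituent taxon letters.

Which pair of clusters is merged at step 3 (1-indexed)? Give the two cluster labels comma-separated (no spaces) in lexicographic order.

step 1: merge (H,I) at d=4; branch lengths H→2, I→2; new cluster HI
  updated: d(A,HI)=39/2, d(HI,L)=69/2, d(HI,U)=53/2, d(HI,V)=13/2, d(HI,Z)=30
step 2: merge (HI,V) at d=13/2; branch lengths HI→5/4, V→13/4; new cluster HIV
  updated: d(A,HIV)=94/3, d(HIV,L)=35, d(HIV,U)=64/3, d(HIV,Z)=24
step 3: merge (A,Z) at d=7; branch lengths A→7/2, Z→7/2; new cluster AZ
  updated: d(AZ,HIV)=83/3, d(AZ,L)=29, d(AZ,U)=38
step 4: merge (L,U) at d=19; branch lengths L→19/2, U→19/2; new cluster LU
  updated: d(AZ,LU)=67/2, d(HIV,LU)=169/6
step 5: merge (AZ,HIV) at d=83/3; branch lengths AZ→31/3, HIV→127/12; new cluster AHIVZ
  updated: d(AHIVZ,LU)=303/10
step 6: merge (AHIVZ,LU) at d=303/10; branch lengths AHIVZ→79/60, LU→113/20; new cluster AHILUVZ
final tree: (((A:7/2,Z:7/2):31/3,((H:2,I:2):5/4,V:13/4):127/12):79/60,(L:19/2,U:19/2):113/20)
total length: 3743/60

A,Z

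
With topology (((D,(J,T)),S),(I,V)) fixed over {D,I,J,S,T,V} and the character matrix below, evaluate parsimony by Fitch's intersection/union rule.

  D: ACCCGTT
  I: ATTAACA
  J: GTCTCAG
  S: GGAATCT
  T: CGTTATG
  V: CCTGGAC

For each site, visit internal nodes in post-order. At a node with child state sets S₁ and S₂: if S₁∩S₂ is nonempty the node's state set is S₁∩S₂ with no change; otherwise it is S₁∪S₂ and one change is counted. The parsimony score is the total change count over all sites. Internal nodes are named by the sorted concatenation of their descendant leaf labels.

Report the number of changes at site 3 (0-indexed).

3

JT@0: {G} ∪ {C} = {C,G} (union, +1)
DJT@0: {A} ∪ {C,G} = {A,C,G} (union, +1)
DJST@0: {A,C,G} ∩ {G} = {G} (intersection, +0)
IV@0: {A} ∪ {C} = {A,C} (union, +1)
DIJSTV@0: {G} ∪ {A,C} = {A,C,G} (union, +1)
JT@1: {T} ∪ {G} = {G,T} (union, +1)
DJT@1: {C} ∪ {G,T} = {C,G,T} (union, +1)
DJST@1: {C,G,T} ∩ {G} = {G} (intersection, +0)
IV@1: {T} ∪ {C} = {C,T} (union, +1)
DIJSTV@1: {G} ∪ {C,T} = {C,G,T} (union, +1)
JT@2: {C} ∪ {T} = {C,T} (union, +1)
DJT@2: {C} ∩ {C,T} = {C} (intersection, +0)
DJST@2: {C} ∪ {A} = {A,C} (union, +1)
IV@2: {T} ∩ {T} = {T} (intersection, +0)
DIJSTV@2: {A,C} ∪ {T} = {A,C,T} (union, +1)
JT@3: {T} ∩ {T} = {T} (intersection, +0)
DJT@3: {C} ∪ {T} = {C,T} (union, +1)
DJST@3: {C,T} ∪ {A} = {A,C,T} (union, +1)
IV@3: {A} ∪ {G} = {A,G} (union, +1)
DIJSTV@3: {A,C,T} ∩ {A,G} = {A} (intersection, +0)
JT@4: {C} ∪ {A} = {A,C} (union, +1)
DJT@4: {G} ∪ {A,C} = {A,C,G} (union, +1)
DJST@4: {A,C,G} ∪ {T} = {A,C,G,T} (union, +1)
IV@4: {A} ∪ {G} = {A,G} (union, +1)
DIJSTV@4: {A,C,G,T} ∩ {A,G} = {A,G} (intersection, +0)
JT@5: {A} ∪ {T} = {A,T} (union, +1)
DJT@5: {T} ∩ {A,T} = {T} (intersection, +0)
DJST@5: {T} ∪ {C} = {C,T} (union, +1)
IV@5: {C} ∪ {A} = {A,C} (union, +1)
DIJSTV@5: {C,T} ∩ {A,C} = {C} (intersection, +0)
JT@6: {G} ∩ {G} = {G} (intersection, +0)
DJT@6: {T} ∪ {G} = {G,T} (union, +1)
DJST@6: {G,T} ∩ {T} = {T} (intersection, +0)
IV@6: {A} ∪ {C} = {A,C} (union, +1)
DIJSTV@6: {T} ∪ {A,C} = {A,C,T} (union, +1)
per-site changes: [4, 4, 3, 3, 4, 3, 3]; total = 24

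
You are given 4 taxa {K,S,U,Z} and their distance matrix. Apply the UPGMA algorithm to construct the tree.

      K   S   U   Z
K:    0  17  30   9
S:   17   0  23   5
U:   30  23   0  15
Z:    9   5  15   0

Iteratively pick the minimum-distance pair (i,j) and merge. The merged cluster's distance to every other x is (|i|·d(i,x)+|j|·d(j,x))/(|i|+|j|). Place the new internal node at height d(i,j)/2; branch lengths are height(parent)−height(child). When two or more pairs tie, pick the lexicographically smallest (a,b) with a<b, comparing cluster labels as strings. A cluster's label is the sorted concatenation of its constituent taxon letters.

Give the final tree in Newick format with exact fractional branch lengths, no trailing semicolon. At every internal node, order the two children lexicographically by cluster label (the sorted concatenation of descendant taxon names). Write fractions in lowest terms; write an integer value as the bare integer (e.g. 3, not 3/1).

((K:13/2,(S:5/2,Z:5/2):4):29/6,U:34/3)

iteration 1: select S,Z (d=5); attach at lengths (5/2, 5/2); label the merged cluster SZ
  updated: d(K,SZ)=13, d(SZ,U)=19
iteration 2: select K,SZ (d=13); attach at lengths (13/2, 4); label the merged cluster KSZ
  updated: d(KSZ,U)=68/3
iteration 3: select KSZ,U (d=68/3); attach at lengths (29/6, 34/3); label the merged cluster KSUZ
final tree: ((K:13/2,(S:5/2,Z:5/2):4):29/6,U:34/3)
total length: 95/3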